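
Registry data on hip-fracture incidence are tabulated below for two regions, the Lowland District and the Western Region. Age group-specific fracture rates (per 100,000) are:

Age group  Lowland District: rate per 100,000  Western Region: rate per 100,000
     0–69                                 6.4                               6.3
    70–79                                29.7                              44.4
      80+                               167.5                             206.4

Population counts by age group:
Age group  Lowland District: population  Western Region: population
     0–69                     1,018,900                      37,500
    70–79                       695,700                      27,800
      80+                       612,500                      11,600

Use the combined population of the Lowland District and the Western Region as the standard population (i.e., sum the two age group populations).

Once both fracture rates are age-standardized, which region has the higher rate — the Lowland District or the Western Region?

Combined standard total = 2,404,000; weights = 0.4394, 0.3010, 0.2596.
The Lowland District: 0.4394×6.4 + 0.3010×29.7 + 0.2596×167.5 = 55.2353 per 100,000.
The Western Region: 0.4394×6.3 + 0.3010×44.4 + 0.2596×206.4 = 69.7142 per 100,000.
The crude rates (55.77 vs 50.26) would put the Lowland District higher, but that reflects its age composition; once standardized to a common age structure, the Western Region has the higher underlying rate.

Western Region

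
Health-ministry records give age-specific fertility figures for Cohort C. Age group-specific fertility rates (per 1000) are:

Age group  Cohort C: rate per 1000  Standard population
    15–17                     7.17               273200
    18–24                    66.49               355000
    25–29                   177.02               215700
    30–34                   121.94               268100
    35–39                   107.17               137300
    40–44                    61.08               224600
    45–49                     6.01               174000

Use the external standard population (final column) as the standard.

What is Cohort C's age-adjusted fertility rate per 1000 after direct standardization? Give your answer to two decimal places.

Standard total = 1647900; weights = 0.1658, 0.2154, 0.1309, 0.1627, 0.0833, 0.1363, 0.1056.
Standardized rate: 0.1658×7.17 + 0.2154×66.49 + 0.1309×177.02 + 0.1627×121.94 + 0.0833×107.17 + 0.1363×61.08 + 0.1056×6.01 = 76.4105 per 1000.

76.41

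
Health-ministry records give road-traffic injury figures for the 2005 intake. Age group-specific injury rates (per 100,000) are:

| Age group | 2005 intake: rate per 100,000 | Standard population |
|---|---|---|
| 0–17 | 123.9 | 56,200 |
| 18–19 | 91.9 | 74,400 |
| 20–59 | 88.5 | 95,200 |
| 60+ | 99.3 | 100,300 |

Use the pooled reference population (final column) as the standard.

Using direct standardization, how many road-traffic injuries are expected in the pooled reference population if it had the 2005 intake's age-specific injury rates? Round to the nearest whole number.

322

Expected road-traffic injuries = Σ (standard pop × age-specific rate ÷ 100,000)
= 56,200×123.9/100,000 + 74,400×91.9/100,000 + 95,200×88.5/100,000 + 100,300×99.3/100,000
= 69.63 + 68.37 + 84.25 + 99.60 = 321.86.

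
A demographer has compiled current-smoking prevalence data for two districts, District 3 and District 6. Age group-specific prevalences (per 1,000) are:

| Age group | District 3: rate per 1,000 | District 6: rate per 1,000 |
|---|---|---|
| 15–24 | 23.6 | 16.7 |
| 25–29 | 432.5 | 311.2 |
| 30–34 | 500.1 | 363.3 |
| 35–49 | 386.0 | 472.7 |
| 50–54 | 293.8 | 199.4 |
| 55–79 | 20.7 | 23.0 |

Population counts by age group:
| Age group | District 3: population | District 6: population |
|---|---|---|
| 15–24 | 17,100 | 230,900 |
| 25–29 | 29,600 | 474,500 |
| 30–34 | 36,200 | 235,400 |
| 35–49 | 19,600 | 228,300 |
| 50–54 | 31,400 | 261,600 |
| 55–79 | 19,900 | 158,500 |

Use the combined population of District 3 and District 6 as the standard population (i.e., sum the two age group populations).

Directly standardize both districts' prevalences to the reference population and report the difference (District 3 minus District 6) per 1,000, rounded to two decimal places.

60.68

Combined standard total = 1,743,000; weights = 0.1423, 0.2892, 0.1558, 0.1422, 0.1681, 0.1024.
District 3: 0.1423×23.6 + 0.2892×432.5 + 0.1558×500.1 + 0.1422×386.0 + 0.1681×293.8 + 0.1024×20.7 = 312.7762 per 1,000.
District 6: 0.1423×16.7 + 0.2892×311.2 + 0.1558×363.3 + 0.1422×472.7 + 0.1681×199.4 + 0.1024×23.0 = 252.0938 per 1,000.
Difference = 312.7762 − 252.0938 = 60.6824.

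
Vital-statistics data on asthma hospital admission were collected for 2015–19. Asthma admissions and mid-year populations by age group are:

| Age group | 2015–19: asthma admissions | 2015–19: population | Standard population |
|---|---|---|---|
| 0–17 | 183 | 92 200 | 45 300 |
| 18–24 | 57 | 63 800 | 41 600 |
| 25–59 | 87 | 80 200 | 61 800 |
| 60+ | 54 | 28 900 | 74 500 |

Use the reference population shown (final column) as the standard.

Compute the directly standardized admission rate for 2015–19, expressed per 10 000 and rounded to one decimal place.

Age-specific rates per 10 000 for 2015–19: 19.85, 8.93, 10.85, 18.69.
Standard total = 223 200; weights = 0.2030, 0.1864, 0.2769, 0.3338.
Standardized rate: 0.2030×19.85 + 0.1864×8.93 + 0.2769×10.85 + 0.3338×18.69 = 14.9338 per 10 000.

14.9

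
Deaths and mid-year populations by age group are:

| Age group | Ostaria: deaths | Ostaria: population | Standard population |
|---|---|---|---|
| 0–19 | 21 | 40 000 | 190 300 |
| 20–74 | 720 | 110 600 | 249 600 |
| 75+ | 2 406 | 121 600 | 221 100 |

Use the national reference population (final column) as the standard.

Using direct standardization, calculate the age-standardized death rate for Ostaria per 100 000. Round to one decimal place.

Age-specific rates per 100 000 for Ostaria: 52.50, 650.99, 1978.62.
Standard total = 661 000; weights = 0.2879, 0.3776, 0.3345.
Standardized rate: 0.2879×52.50 + 0.3776×650.99 + 0.3345×1978.62 = 922.7708 per 100 000.

922.8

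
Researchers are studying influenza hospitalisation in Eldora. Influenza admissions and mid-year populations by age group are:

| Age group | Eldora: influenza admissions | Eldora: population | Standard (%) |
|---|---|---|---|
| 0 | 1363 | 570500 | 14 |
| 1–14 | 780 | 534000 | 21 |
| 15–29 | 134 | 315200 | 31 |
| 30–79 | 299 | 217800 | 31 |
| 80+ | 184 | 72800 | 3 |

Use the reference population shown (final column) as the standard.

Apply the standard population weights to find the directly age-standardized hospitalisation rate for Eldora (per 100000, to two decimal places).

127.44

Age-specific rates per 100000 for Eldora: 238.91, 146.07, 42.51, 137.28, 252.75.
Standard weights: 0.14, 0.21, 0.31, 0.31, 0.03.
Standardized rate: 0.1400×238.91 + 0.2100×146.07 + 0.3100×42.51 + 0.3100×137.28 + 0.0300×252.75 = 127.4408 per 100000.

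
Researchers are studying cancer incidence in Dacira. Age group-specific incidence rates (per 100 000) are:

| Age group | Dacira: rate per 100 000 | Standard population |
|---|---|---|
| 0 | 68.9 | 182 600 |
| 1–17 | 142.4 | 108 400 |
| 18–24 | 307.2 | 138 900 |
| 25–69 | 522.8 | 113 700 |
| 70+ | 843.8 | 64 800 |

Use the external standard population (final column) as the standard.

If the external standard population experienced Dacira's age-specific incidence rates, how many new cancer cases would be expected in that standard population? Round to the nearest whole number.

1848

Expected new cancer cases = Σ (standard pop × age-specific rate ÷ 100 000)
= 182 600×68.9/100 000 + 108 400×142.4/100 000 + 138 900×307.2/100 000 + 113 700×522.8/100 000 + 64 800×843.8/100 000
= 125.81 + 154.36 + 426.70 + 594.42 + 546.78 = 1848.08.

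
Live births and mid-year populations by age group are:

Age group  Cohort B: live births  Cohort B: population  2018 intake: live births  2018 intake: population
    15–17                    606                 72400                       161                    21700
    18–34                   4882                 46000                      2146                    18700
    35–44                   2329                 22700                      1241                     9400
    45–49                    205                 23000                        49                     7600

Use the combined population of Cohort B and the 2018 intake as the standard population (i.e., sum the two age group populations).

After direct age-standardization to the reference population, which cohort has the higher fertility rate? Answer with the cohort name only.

2018 intake

Age-specific rates per 1000 for Cohort B: 8.370, 106.130, 102.599, 8.913.
For the 2018 intake: 7.419, 114.759, 132.021, 6.447.
Combined standard total = 221500; weights = 0.4248, 0.2921, 0.1449, 0.1381.
Cohort B: 0.4248×8.370 + 0.2921×106.130 + 0.1449×102.599 + 0.1381×8.913 = 50.6566 per 1000.
The 2018 intake: 0.4248×7.419 + 0.2921×114.759 + 0.1449×132.021 + 0.1381×6.447 = 56.6965 per 1000.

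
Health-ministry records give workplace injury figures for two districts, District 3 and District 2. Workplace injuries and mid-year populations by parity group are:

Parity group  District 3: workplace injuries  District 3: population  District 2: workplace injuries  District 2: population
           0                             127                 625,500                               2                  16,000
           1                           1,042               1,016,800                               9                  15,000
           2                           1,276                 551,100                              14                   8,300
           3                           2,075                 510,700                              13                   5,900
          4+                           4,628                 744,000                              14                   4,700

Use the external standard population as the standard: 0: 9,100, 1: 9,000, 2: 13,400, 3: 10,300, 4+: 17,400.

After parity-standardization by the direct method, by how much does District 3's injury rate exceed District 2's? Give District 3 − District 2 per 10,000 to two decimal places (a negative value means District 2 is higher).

14.95

Parity-specific rates per 10,000 for District 3: 2.03, 10.25, 23.15, 40.63, 62.20.
For District 2: 1.25, 6.00, 16.87, 22.03, 29.79.
Standard total = 59,200; weights = 0.1537, 0.1520, 0.2264, 0.1740, 0.2939.
District 3: 0.1537×2.03 + 0.1520×10.25 + 0.2264×23.15 + 0.1740×40.63 + 0.2939×62.20 = 32.4631 per 10,000.
District 2: 0.1537×1.25 + 0.1520×6.00 + 0.2264×16.87 + 0.1740×22.03 + 0.2939×29.79 = 17.5109 per 10,000.
Difference = 32.4631 − 17.5109 = 14.9522.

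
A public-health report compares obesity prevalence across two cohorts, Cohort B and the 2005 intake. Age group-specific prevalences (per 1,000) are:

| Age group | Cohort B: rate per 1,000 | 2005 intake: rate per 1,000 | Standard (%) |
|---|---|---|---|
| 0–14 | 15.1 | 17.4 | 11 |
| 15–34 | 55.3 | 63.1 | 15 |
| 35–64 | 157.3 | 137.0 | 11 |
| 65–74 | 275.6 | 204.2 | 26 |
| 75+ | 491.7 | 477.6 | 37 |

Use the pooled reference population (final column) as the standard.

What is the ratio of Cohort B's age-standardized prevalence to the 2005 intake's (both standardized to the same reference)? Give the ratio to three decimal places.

1.096

Standard weights: 0.11, 0.15, 0.11, 0.26, 0.37.
Cohort B: 0.1100×15.1 + 0.1500×55.3 + 0.1100×157.3 + 0.2600×275.6 + 0.3700×491.7 = 280.8440 per 1,000.
The 2005 intake: 0.1100×17.4 + 0.1500×63.1 + 0.1100×137.0 + 0.2600×204.2 + 0.3700×477.6 = 256.2530 per 1,000.
Ratio = 280.8440 ÷ 256.2530 = 1.09596.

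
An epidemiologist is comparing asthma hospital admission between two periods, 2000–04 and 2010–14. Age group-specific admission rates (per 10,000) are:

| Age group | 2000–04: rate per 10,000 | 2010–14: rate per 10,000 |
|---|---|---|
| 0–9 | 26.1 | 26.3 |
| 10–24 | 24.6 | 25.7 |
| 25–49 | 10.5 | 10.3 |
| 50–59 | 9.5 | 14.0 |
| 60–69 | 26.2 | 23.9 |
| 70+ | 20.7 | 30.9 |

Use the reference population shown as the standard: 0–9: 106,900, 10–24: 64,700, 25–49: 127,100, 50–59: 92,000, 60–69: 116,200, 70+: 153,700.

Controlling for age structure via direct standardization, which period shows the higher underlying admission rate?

Standard total = 660,600; weights = 0.1618, 0.0979, 0.1924, 0.1393, 0.1759, 0.2327.
2000–04: 0.1618×26.1 + 0.0979×24.6 + 0.1924×10.5 + 0.1393×9.5 + 0.1759×26.2 + 0.2327×20.7 = 19.4010 per 10,000.
2010–14: 0.1618×26.3 + 0.0979×25.7 + 0.1924×10.3 + 0.1393×14.0 + 0.1759×23.9 + 0.2327×30.9 = 22.0979 per 10,000.

2010–14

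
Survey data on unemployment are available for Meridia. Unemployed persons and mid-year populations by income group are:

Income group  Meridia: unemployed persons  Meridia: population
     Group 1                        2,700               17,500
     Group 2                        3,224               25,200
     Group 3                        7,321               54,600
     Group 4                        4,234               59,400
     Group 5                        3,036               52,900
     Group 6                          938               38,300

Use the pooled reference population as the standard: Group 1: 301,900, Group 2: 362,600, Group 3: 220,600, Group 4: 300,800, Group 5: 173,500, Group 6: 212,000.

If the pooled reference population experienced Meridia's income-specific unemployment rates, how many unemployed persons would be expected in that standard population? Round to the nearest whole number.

159138

Income-specific rates per 1,000 for Meridia: 154.286, 127.937, 134.084, 71.279, 57.391, 24.491.
Expected unemployed persons = Σ (standard pop × income-specific rate ÷ 1,000)
= 301,900×154.286/1,000 + 362,600×127.937/1,000 + 220,600×134.084/1,000 + 300,800×71.279/1,000 + 173,500×57.391/1,000 + 212,000×24.491/1,000
= 46578.86 + 46389.78 + 29578.99 + 21440.86 + 9957.39 + 5192.06 = 159137.94.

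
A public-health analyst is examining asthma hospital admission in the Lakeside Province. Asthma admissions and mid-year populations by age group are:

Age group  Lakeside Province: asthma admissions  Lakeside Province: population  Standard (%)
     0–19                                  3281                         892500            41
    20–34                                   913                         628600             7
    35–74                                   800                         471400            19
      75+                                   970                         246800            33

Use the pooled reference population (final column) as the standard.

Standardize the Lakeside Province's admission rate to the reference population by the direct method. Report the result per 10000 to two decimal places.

32.28

Age-specific rates per 10000 for the Lakeside Province: 36.76, 14.52, 16.97, 39.30.
Standard weights: 0.41, 0.07, 0.19, 0.33.
Standardized rate: 0.4100×36.76 + 0.0700×14.52 + 0.1900×16.97 + 0.3300×39.30 = 32.2835 per 10000.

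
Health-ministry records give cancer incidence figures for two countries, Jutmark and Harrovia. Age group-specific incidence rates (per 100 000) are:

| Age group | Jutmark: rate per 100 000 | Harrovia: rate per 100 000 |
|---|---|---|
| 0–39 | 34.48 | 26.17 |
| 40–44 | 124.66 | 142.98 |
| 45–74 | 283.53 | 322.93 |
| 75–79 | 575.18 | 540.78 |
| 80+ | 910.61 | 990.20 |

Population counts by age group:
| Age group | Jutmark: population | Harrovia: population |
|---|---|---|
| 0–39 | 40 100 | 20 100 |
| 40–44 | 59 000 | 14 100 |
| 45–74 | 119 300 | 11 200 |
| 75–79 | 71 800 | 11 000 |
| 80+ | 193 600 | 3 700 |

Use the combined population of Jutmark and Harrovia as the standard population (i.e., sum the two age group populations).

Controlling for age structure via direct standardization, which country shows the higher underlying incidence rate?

Combined standard total = 543 900; weights = 0.1107, 0.1344, 0.2399, 0.1522, 0.3628.
Jutmark: 0.1107×34.48 + 0.1344×124.66 + 0.2399×283.53 + 0.1522×575.18 + 0.3628×910.61 = 506.4851 per 100 000.
Harrovia: 0.1107×26.17 + 0.1344×142.98 + 0.2399×322.93 + 0.1522×540.78 + 0.3628×990.20 = 541.1154 per 100 000.
The crude rates (537.73 vs 262.42) would put Jutmark higher, but that reflects its age composition; once standardized to a common age structure, Harrovia has the higher underlying rate.

Harrovia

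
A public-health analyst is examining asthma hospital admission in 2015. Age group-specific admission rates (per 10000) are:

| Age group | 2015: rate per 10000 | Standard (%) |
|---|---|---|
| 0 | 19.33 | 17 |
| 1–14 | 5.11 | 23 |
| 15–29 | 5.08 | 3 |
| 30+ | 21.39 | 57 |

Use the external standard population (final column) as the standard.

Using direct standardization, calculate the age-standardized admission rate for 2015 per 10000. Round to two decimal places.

16.81

Standard weights: 0.17, 0.23, 0.03, 0.57.
Standardized rate: 0.1700×19.33 + 0.2300×5.11 + 0.0300×5.08 + 0.5700×21.39 = 16.8061 per 10000.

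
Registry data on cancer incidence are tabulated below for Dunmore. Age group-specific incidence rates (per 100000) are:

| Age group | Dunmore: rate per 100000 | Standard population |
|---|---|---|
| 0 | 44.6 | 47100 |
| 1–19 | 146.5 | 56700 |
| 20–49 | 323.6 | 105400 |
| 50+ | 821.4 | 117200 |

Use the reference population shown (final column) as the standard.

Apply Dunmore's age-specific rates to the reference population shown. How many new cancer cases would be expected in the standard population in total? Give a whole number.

1408

Expected new cancer cases = Σ (standard pop × age-specific rate ÷ 100000)
= 47100×44.6/100000 + 56700×146.5/100000 + 105400×323.6/100000 + 117200×821.4/100000
= 21.01 + 83.07 + 341.07 + 962.68 = 1407.83.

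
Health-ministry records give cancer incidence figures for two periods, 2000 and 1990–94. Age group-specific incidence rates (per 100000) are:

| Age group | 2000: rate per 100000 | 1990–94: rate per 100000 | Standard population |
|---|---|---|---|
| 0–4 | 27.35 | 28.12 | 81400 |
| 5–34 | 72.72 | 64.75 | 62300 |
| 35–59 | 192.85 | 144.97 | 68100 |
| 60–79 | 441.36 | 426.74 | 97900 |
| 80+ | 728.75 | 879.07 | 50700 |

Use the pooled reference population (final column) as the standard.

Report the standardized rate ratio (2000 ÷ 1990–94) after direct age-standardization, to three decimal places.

0.976

Standard total = 360400; weights = 0.2259, 0.1729, 0.1890, 0.2716, 0.1407.
2000: 0.2259×27.35 + 0.1729×72.72 + 0.1890×192.85 + 0.2716×441.36 + 0.1407×728.75 = 277.5988 per 100000.
1990–94: 0.2259×28.12 + 0.1729×64.75 + 0.1890×144.97 + 0.2716×426.74 + 0.1407×879.07 = 284.5229 per 100000.
Ratio = 277.5988 ÷ 284.5229 = 0.97566.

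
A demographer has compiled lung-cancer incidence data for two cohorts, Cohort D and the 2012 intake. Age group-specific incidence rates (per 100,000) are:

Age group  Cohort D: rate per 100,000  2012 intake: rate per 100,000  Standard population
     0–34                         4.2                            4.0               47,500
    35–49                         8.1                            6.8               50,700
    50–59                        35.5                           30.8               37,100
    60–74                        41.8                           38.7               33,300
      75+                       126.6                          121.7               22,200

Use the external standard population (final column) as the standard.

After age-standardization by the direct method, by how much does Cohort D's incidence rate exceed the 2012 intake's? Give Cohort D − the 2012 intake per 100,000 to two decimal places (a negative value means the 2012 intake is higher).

Standard total = 190,800; weights = 0.2490, 0.2657, 0.1944, 0.1745, 0.1164.
Cohort D: 0.2490×4.2 + 0.2657×8.1 + 0.1944×35.5 + 0.1745×41.8 + 0.1164×126.6 = 32.1262 per 100,000.
The 2012 intake: 0.2490×4.0 + 0.2657×6.8 + 0.1944×30.8 + 0.1745×38.7 + 0.1164×121.7 = 29.7059 per 100,000.
Difference = 32.1262 − 29.7059 = 2.4203.

2.42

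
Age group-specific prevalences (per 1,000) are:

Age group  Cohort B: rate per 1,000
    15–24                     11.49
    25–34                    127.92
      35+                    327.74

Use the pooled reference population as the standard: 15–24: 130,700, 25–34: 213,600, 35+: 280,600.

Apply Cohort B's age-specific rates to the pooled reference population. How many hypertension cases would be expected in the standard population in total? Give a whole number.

120789

Expected hypertension cases = Σ (standard pop × age-specific rate ÷ 1,000)
= 130,700×11.49/1,000 + 213,600×127.92/1,000 + 280,600×327.74/1,000
= 1501.74 + 27323.71 + 91963.84 = 120789.30.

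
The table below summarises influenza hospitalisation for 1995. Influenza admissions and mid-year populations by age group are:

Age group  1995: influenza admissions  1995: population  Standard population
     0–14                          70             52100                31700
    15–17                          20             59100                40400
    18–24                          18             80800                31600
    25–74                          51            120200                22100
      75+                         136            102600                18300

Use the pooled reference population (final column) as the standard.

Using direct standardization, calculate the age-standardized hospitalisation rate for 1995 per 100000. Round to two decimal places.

67.27

Age-specific rates per 100000 for 1995: 134.36, 33.84, 22.28, 42.43, 132.55.
Standard total = 144100; weights = 0.2200, 0.2804, 0.2193, 0.1534, 0.1270.
Standardized rate: 0.2200×134.36 + 0.2804×33.84 + 0.2193×22.28 + 0.1534×42.43 + 0.1270×132.55 = 67.2704 per 100000.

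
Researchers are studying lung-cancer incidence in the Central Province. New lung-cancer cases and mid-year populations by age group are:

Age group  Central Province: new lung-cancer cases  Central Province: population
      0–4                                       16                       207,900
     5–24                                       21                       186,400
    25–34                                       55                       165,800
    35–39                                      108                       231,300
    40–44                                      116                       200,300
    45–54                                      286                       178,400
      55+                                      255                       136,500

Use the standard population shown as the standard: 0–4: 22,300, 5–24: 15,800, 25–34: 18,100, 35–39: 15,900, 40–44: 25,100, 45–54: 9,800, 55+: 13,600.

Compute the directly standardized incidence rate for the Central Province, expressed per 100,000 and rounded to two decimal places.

Age-specific rates per 100,000 for the Central Province: 7.70, 11.27, 33.17, 46.69, 57.91, 160.31, 186.81.
Standard total = 120,600; weights = 0.1849, 0.1310, 0.1501, 0.1318, 0.2081, 0.0813, 0.1128.
Standardized rate: 0.1849×7.70 + 0.1310×11.27 + 0.1501×33.17 + 0.1318×46.69 + 0.2081×57.91 + 0.0813×160.31 + 0.1128×186.81 = 60.1809 per 100,000.

60.18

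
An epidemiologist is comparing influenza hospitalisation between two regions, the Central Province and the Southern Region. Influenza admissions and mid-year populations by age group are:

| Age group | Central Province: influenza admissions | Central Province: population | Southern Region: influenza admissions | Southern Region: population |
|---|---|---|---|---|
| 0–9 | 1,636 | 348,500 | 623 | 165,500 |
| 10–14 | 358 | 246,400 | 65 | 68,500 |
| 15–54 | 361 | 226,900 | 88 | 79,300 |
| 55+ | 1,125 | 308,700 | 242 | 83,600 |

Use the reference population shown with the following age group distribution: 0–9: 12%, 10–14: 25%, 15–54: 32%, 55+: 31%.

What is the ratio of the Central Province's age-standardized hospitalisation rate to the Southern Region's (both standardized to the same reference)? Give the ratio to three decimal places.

1.321

Age-specific rates per 100,000 for the Central Province: 469.44, 145.29, 159.10, 364.43.
For the Southern Region: 376.44, 94.89, 110.97, 289.47.
Standard weights: 0.12, 0.25, 0.32, 0.31.
The Central Province: 0.1200×469.44 + 0.2500×145.29 + 0.3200×159.10 + 0.3100×364.43 = 256.5420 per 100,000.
The Southern Region: 0.1200×376.44 + 0.2500×94.89 + 0.3200×110.97 + 0.3100×289.47 = 194.1424 per 100,000.
Ratio = 256.5420 ÷ 194.1424 = 1.32141.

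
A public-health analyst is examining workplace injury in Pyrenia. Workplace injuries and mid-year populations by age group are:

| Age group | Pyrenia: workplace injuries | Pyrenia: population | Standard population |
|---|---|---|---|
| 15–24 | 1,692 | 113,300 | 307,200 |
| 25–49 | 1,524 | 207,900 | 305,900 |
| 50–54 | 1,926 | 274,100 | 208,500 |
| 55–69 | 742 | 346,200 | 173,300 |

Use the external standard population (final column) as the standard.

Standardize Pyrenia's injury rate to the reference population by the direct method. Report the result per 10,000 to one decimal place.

87.1

Age-specific rates per 10,000 for Pyrenia: 149.34, 73.30, 70.27, 21.43.
Standard total = 994,900; weights = 0.3088, 0.3075, 0.2096, 0.1742.
Standardized rate: 0.3088×149.34 + 0.3075×73.30 + 0.2096×70.27 + 0.1742×21.43 = 87.1096 per 10,000.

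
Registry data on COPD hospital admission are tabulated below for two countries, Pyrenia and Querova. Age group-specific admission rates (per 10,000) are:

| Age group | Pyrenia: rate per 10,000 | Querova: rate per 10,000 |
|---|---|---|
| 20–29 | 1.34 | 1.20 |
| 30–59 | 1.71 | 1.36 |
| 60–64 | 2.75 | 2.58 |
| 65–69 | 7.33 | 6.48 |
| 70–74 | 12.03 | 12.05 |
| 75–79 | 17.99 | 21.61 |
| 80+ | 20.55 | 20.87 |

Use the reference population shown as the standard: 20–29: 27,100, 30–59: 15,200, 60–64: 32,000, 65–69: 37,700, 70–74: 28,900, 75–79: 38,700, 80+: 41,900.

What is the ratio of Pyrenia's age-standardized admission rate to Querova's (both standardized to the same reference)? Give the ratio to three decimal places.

0.956

Standard total = 221,500; weights = 0.1223, 0.0686, 0.1445, 0.1702, 0.1305, 0.1747, 0.1892.
Pyrenia: 0.1223×1.34 + 0.0686×1.71 + 0.1445×2.75 + 0.1702×7.33 + 0.1305×12.03 + 0.1747×17.99 + 0.1892×20.55 = 10.5263 per 10,000.
Querova: 0.1223×1.20 + 0.0686×1.36 + 0.1445×2.58 + 0.1702×6.48 + 0.1305×12.05 + 0.1747×21.61 + 0.1892×20.87 = 11.0115 per 10,000.
Ratio = 10.5263 ÷ 11.0115 = 0.95593.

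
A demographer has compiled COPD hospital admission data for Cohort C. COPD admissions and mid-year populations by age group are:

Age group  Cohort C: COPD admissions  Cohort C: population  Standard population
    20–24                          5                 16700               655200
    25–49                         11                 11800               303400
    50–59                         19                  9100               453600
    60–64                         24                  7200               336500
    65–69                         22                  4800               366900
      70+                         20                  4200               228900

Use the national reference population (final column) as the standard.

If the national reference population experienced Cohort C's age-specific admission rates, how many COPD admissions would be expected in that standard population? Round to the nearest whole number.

Age-specific rates per 10000 for Cohort C: 2.99, 9.32, 20.88, 33.33, 45.83, 47.62.
Expected COPD admissions = Σ (standard pop × age-specific rate ÷ 10000)
= 655200×2.99/10000 + 303400×9.32/10000 + 453600×20.88/10000 + 336500×33.33/10000 + 366900×45.83/10000 + 228900×47.62/10000
= 196.17 + 282.83 + 947.08 + 1121.67 + 1681.62 + 1090.00 = 5319.37.

5319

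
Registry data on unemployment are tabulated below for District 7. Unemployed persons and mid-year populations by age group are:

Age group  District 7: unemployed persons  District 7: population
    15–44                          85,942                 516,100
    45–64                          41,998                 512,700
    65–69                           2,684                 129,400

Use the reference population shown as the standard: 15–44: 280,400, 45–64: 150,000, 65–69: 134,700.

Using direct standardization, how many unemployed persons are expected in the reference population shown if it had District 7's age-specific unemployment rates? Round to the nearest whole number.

61774

Age-specific rates per 1,000 for District 7: 166.522, 81.915, 20.742.
Expected unemployed persons = Σ (standard pop × age-specific rate ÷ 1,000)
= 280,400×166.522/1,000 + 150,000×81.915/1,000 + 134,700×20.742/1,000
= 46692.77 + 12287.30 + 2793.93 = 61774.00.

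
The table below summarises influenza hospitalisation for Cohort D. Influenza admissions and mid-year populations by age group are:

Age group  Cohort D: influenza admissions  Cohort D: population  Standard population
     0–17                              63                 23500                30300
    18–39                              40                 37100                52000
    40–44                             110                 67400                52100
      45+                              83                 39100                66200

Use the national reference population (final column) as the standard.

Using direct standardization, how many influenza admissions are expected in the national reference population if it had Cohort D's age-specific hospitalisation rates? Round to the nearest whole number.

Age-specific rates per 100000 for Cohort D: 268.09, 107.82, 163.20, 212.28.
Expected influenza admissions = Σ (standard pop × age-specific rate ÷ 100000)
= 30300×268.09/100000 + 52000×107.82/100000 + 52100×163.20/100000 + 66200×212.28/100000
= 81.23 + 56.06 + 85.03 + 140.53 = 362.85.

363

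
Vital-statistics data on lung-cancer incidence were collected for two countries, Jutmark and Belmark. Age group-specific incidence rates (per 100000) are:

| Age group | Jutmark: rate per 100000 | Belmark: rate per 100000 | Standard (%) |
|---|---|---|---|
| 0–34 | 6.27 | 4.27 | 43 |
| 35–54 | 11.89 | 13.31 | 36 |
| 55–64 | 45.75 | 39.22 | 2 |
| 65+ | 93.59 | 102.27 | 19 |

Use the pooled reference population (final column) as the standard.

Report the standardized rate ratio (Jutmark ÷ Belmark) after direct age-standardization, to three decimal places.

Standard weights: 0.43, 0.36, 0.02, 0.19.
Jutmark: 0.4300×6.27 + 0.3600×11.89 + 0.0200×45.75 + 0.1900×93.59 = 25.6736 per 100000.
Belmark: 0.4300×4.27 + 0.3600×13.31 + 0.0200×39.22 + 0.1900×102.27 = 26.8434 per 100000.
Ratio = 25.6736 ÷ 26.8434 = 0.95642.

0.956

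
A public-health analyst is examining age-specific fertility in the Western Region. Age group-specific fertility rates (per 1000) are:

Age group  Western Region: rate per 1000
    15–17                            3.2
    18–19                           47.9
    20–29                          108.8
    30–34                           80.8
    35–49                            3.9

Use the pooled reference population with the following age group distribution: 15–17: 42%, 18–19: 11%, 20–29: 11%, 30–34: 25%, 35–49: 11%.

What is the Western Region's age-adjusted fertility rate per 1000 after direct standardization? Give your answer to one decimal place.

Standard weights: 0.42, 0.11, 0.11, 0.25, 0.11.
Standardized rate: 0.4200×3.2 + 0.1100×47.9 + 0.1100×108.8 + 0.2500×80.8 + 0.1100×3.9 = 39.2100 per 1000.

39.2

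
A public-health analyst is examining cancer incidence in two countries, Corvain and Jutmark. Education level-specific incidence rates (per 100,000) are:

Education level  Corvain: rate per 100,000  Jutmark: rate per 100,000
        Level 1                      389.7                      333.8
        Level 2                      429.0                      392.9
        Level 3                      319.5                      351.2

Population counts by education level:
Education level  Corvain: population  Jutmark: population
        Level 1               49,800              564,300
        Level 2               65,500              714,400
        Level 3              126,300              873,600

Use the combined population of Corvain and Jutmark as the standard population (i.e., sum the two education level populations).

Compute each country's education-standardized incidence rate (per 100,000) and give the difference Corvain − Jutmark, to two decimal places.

12.86

Combined standard total = 2,393,900; weights = 0.2565, 0.3258, 0.4177.
Corvain: 0.2565×389.7 + 0.3258×429.0 + 0.4177×319.5 = 373.1818 per 100,000.
Jutmark: 0.2565×333.8 + 0.3258×392.9 + 0.4177×351.2 = 360.3217 per 100,000.
Difference = 373.1818 − 360.3217 = 12.8601.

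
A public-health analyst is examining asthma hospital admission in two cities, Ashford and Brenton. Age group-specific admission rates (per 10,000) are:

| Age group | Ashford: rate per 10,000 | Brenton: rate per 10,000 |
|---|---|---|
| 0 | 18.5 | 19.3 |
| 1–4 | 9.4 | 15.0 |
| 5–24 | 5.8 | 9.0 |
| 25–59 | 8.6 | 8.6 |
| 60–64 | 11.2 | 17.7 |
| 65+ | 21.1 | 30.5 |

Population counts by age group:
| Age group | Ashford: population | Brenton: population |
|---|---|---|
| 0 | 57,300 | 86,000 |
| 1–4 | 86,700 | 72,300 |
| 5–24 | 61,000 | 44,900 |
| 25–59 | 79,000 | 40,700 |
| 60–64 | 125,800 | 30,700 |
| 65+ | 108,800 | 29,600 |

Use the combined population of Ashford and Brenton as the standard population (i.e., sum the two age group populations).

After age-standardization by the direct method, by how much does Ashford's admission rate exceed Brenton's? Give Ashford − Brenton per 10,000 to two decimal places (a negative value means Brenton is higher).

-4.45

Combined standard total = 822,800; weights = 0.1742, 0.1932, 0.1287, 0.1455, 0.1902, 0.1682.
Ashford: 0.1742×18.5 + 0.1932×9.4 + 0.1287×5.8 + 0.1455×8.6 + 0.1902×11.2 + 0.1682×21.1 = 12.7155 per 10,000.
Brenton: 0.1742×19.3 + 0.1932×15.0 + 0.1287×9.0 + 0.1455×8.6 + 0.1902×17.7 + 0.1682×30.5 = 17.1663 per 10,000.
Difference = 12.7155 − 17.1663 = -4.4508.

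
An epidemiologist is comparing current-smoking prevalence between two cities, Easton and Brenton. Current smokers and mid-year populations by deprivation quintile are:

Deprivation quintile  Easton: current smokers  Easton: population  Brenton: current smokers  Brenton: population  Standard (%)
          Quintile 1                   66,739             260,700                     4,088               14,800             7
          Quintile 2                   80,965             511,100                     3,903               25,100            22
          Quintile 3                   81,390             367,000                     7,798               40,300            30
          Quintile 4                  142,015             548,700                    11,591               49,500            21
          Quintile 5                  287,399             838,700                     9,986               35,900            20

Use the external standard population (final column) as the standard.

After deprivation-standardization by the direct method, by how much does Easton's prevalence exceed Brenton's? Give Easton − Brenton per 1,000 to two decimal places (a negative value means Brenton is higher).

25.79

Deprivation-specific rates per 1,000 for Easton: 255.999, 158.413, 221.771, 258.821, 342.672.
For Brenton: 276.216, 155.498, 193.499, 234.162, 278.162.
Standard weights: 0.07, 0.22, 0.30, 0.21, 0.20.
Easton: 0.0700×255.999 + 0.2200×158.413 + 0.3000×221.771 + 0.2100×258.821 + 0.2000×342.672 = 242.1890 per 1,000.
Brenton: 0.0700×276.216 + 0.2200×155.498 + 0.3000×193.499 + 0.2100×234.162 + 0.2000×278.162 = 216.4006 per 1,000.
Difference = 242.1890 − 216.4006 = 25.7884.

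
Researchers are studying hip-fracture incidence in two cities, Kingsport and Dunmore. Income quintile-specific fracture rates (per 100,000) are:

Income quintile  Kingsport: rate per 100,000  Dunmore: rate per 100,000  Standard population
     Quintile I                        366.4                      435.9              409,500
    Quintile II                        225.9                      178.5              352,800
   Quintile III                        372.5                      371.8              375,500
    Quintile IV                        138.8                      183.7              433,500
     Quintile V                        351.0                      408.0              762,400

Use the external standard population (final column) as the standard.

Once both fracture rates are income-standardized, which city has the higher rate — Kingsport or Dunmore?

Dunmore

Standard total = 2,333,700; weights = 0.1755, 0.1512, 0.1609, 0.1858, 0.3267.
Kingsport: 0.1755×366.4 + 0.1512×225.9 + 0.1609×372.5 + 0.1858×138.8 + 0.3267×351.0 = 298.8320 per 100,000.
Dunmore: 0.1755×435.9 + 0.1512×178.5 + 0.1609×371.8 + 0.1858×183.7 + 0.3267×408.0 = 330.7108 per 100,000.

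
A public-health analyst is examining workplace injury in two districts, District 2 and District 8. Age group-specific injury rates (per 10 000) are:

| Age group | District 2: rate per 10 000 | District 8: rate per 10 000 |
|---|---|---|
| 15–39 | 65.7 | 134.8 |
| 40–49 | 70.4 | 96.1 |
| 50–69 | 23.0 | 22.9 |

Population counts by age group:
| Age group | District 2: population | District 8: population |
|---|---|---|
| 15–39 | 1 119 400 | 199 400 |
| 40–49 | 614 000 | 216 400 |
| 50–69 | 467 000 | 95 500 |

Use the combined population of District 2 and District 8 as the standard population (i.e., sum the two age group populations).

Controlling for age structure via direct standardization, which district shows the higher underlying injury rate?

Combined standard total = 2 711 700; weights = 0.4863, 0.3062, 0.2074.
District 2: 0.4863×65.7 + 0.3062×70.4 + 0.2074×23.0 = 58.2818 per 10 000.
District 8: 0.4863×134.8 + 0.3062×96.1 + 0.2074×22.9 = 99.7370 per 10 000.

District 8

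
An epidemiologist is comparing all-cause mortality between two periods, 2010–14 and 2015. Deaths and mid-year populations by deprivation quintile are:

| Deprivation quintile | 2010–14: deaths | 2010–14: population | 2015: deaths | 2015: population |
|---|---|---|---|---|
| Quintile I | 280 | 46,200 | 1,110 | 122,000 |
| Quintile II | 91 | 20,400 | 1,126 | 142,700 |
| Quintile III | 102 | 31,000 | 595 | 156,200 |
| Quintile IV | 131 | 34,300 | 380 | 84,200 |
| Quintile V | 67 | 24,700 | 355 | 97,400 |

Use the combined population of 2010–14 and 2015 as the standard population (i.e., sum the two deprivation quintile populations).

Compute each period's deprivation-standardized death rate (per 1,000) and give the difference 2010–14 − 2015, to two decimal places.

-1.80

Deprivation-specific rates per 1,000 for 2010–14: 6.061, 4.461, 3.290, 3.819, 2.713.
For 2015: 9.098, 7.891, 3.809, 4.513, 3.645.
Combined standard total = 759,100; weights = 0.2216, 0.2149, 0.2466, 0.1561, 0.1608.
2010–14: 0.2216×6.061 + 0.2149×4.461 + 0.2466×3.290 + 0.1561×3.819 + 0.1608×2.713 = 4.1453 per 1,000.
2015: 0.2216×9.098 + 0.2149×7.891 + 0.2466×3.809 + 0.1561×4.513 + 0.1608×3.645 = 5.9415 per 1,000.
Difference = 4.1453 − 5.9415 = -1.7963.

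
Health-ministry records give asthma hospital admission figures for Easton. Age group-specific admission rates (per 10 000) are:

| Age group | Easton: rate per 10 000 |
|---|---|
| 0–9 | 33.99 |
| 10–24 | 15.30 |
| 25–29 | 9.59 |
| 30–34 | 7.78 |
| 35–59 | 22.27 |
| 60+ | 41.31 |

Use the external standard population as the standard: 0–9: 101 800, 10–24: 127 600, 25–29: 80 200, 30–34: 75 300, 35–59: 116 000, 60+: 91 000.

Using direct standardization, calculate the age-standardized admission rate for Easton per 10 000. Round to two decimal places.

Standard total = 591 900; weights = 0.1720, 0.2156, 0.1355, 0.1272, 0.1960, 0.1537.
Standardized rate: 0.1720×33.99 + 0.2156×15.30 + 0.1355×9.59 + 0.1272×7.78 + 0.1960×22.27 + 0.1537×41.31 = 22.1489 per 10 000.

22.15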